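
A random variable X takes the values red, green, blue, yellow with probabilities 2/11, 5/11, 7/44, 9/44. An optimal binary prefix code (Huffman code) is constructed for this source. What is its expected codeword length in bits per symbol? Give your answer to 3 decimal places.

Repeatedly combine the two least-probable nodes; the expected code length is the sum of the merged weights.
merge 7/44 + 2/11 → 15/44
merge 9/44 + 15/44 → 6/11
merge 5/11 + 6/11 → 1
L = 15/44 + 6/11 + 1 = 83/44 ≈ 1.886 bits/symbol.

1.886 bits/symbol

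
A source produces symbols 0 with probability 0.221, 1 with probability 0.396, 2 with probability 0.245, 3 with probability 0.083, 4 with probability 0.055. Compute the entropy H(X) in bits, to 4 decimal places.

H = −Σ pᵢ log₂ pᵢ.
−0.221·log₂(0.221) = 0.4813
−0.396·log₂(0.396) = 0.5292
−0.245·log₂(0.245) = 0.4971
−0.083·log₂(0.083) = 0.2980
−0.055·log₂(0.055) = 0.2301
Sum ≈ 2.0359 → 2.0359 bits.

2.0359 bits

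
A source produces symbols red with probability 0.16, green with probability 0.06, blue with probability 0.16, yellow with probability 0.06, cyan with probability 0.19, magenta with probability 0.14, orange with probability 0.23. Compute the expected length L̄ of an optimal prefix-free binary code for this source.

Repeatedly combine the two least-probable nodes; the expected code length is the sum of the merged weights.
merge 3/50 + 3/50 → 3/25
merge 3/25 + 7/50 → 13/50
merge 4/25 + 4/25 → 8/25
merge 19/100 + 23/100 → 21/50
merge 13/50 + 8/25 → 29/50
merge 21/50 + 29/50 → 1
L = 3/25 + 13/50 + 8/25 + 21/50 + 29/50 + 1 = 27/10 = 2.7 bits/symbol.

2.7 bits/symbol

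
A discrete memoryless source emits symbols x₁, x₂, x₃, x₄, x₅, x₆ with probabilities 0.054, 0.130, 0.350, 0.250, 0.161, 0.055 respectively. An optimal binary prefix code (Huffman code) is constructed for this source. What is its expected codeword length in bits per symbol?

2.348 bits/symbol

Repeatedly combine the two least-probable nodes; the expected code length is the sum of the merged weights.
merge 27/500 + 11/200 → 109/1000
merge 109/1000 + 13/100 → 239/1000
merge 161/1000 + 239/1000 → 2/5
merge 1/4 + 7/20 → 3/5
merge 2/5 + 3/5 → 1
L = 109/1000 + 239/1000 + 2/5 + 3/5 + 1 = 587/250 = 2.348 bits/symbol.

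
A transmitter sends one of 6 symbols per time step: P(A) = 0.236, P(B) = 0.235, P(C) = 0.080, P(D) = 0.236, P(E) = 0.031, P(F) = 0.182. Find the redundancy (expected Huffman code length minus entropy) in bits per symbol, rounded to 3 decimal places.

Entropy H = −Σ p log₂ p ≈ 2.3684 bits.
Huffman merges: 31/1000+2/25→111/1000; 111/1000+91/500→293/1000; 47/200+59/250→471/1000; 59/250+293/1000→529/1000; 471/1000+529/1000→1. L = 601/250 ≈ 2.4040.
L − H = 2.4040 − 2.3684 = 0.036 bits.

0.036 bits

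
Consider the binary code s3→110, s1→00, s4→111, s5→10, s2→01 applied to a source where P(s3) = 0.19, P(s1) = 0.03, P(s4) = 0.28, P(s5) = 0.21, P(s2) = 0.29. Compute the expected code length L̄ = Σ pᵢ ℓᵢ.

L̄ = Σ pᵢ·ℓᵢ = 0.19·3 + 0.03·2 + 0.28·3 + 0.21·2 + 0.29·2 = 2.47 bits/symbol.

2.47 bits/symbol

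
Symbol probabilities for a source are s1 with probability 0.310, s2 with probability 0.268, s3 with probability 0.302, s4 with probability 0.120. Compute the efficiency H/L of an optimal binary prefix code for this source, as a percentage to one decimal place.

96.1%

Entropy H = −Σ p log₂ p ≈ 1.9216 bits.
Huffman merges: 3/25+67/250→97/250; 151/500+31/100→153/250; 97/250+153/250→1. L = 2 ≈ 2.0000.
Efficiency = H/L = 1.9216/2.0000 = 96.1%.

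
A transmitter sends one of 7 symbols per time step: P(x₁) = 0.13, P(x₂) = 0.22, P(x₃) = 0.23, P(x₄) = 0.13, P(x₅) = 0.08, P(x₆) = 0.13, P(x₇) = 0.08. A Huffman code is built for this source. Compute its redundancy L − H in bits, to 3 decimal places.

0.011 bits

Entropy H = −Σ p log₂ p ≈ 2.6992 bits.
Huffman merges: 2/25+2/25→4/25; 13/100+13/100→13/50; 13/100+4/25→29/100; 11/50+23/100→9/20; 13/50+29/100→11/20; 9/20+11/20→1. L = 271/100 ≈ 2.7100.
L − H = 2.7100 − 2.6992 = 0.011 bits.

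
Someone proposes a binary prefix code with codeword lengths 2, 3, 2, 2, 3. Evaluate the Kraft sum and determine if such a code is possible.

With common denominator 2^3 = 8: Σ 2^(−ℓᵢ) = 2/8 + 1/8 + 2/8 + 2/8 + 1/8 = 8/8 = 1.
Kraft's inequality requires Σ ≤ 1; here Σ = 1 ≤ 1, so such a prefix code exists.

1; yes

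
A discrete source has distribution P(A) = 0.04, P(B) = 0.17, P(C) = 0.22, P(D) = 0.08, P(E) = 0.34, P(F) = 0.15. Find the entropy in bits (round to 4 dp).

H = −Σ pᵢ log₂ pᵢ.
−0.04·log₂(0.04) = 0.1858
−0.17·log₂(0.17) = 0.4346
−0.22·log₂(0.22) = 0.4806
−0.08·log₂(0.08) = 0.2915
−0.34·log₂(0.34) = 0.5292
−0.15·log₂(0.15) = 0.4105
Sum ≈ 2.3321 → 2.3321 bits.

2.3321 bits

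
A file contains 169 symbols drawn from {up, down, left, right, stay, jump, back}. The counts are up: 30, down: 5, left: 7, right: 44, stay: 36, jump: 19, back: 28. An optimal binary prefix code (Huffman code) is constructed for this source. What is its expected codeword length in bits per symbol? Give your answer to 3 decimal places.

Probabilities are the counts divided by 169.
Repeatedly combine the two least-probable nodes; the expected code length is the sum of the merged weights.
merge 5/169 + 7/169 → 12/169
merge 12/169 + 19/169 → 31/169
merge 28/169 + 30/169 → 58/169
merge 31/169 + 36/169 → 67/169
merge 44/169 + 58/169 → 102/169
merge 67/169 + 102/169 → 1
L = 12/169 + 31/169 + 58/169 + 67/169 + 102/169 + 1 = 439/169 ≈ 2.598 bits/symbol.

2.598 bits/symbol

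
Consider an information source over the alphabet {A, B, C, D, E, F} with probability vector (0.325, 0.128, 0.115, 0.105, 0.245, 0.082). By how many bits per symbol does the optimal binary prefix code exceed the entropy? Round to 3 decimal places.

0.030 bits

Entropy H = −Σ p log₂ p ≈ 2.3999 bits.
Huffman merges: 41/500+21/200→187/1000; 23/200+16/125→243/1000; 187/1000+243/1000→43/100; 49/200+13/40→57/100; 43/100+57/100→1. L = 243/100 ≈ 2.4300.
L − H = 2.4300 − 2.3999 = 0.030 bits.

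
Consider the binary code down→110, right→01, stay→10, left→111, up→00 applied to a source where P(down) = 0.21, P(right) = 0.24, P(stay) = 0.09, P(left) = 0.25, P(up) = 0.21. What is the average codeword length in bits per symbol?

2.46 bits/symbol

L̄ = Σ pᵢ·ℓᵢ = 0.21·3 + 0.24·2 + 0.09·2 + 0.25·3 + 0.21·2 = 2.46 bits/symbol.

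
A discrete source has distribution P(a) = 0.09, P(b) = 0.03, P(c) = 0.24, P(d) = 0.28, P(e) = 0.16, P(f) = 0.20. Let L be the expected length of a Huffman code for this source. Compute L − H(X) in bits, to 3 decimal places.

Entropy H = −Σ p log₂ p ≈ 2.3602 bits.
Huffman merges: 3/100+9/100→3/25; 3/25+4/25→7/25; 1/5+6/25→11/25; 7/25+7/25→14/25; 11/25+14/25→1. L = 12/5 ≈ 2.4000.
L − H = 2.4000 − 2.3602 = 0.040 bits.

0.040 bits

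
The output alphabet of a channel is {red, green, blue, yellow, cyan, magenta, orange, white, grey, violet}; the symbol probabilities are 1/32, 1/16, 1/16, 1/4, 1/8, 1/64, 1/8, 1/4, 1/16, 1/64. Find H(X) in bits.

Each probability is a power of 1/2, so log₂(1/p) is an integer.
H = Σ p·log₂(1/p) = 1/32·5 + 1/16·4 + 1/16·4 + 1/4·2 + 1/8·3 + 1/64·6 + 1/8·3 + 1/4·2 + 1/16·4 + 1/64·6 = 2.84375 bits.

2.84375 bits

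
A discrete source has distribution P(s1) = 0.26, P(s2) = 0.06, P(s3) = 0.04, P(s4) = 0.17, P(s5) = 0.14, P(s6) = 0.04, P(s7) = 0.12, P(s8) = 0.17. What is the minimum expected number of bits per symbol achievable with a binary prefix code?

2.79 bits/symbol

Repeatedly combine the two least-probable nodes; the expected code length is the sum of the merged weights.
merge 1/25 + 1/25 → 2/25
merge 3/50 + 2/25 → 7/50
merge 3/25 + 7/50 → 13/50
merge 7/50 + 17/100 → 31/100
merge 17/100 + 13/50 → 43/100
merge 13/50 + 31/100 → 57/100
merge 43/100 + 57/100 → 1
L = 2/25 + 7/50 + 13/50 + 31/100 + 43/100 + 57/100 + 1 = 279/100 = 2.79 bits/symbol.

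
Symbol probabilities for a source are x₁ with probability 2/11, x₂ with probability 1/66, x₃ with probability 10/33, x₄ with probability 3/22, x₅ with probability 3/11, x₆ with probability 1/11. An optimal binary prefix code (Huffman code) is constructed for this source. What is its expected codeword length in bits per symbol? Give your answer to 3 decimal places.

Repeatedly combine the two least-probable nodes; the expected code length is the sum of the merged weights.
merge 1/66 + 1/11 → 7/66
merge 7/66 + 3/22 → 8/33
merge 2/11 + 8/33 → 14/33
merge 3/11 + 10/33 → 19/33
merge 14/33 + 19/33 → 1
L = 7/66 + 8/33 + 14/33 + 19/33 + 1 = 155/66 ≈ 2.348 bits/symbol.

2.348 bits/symbol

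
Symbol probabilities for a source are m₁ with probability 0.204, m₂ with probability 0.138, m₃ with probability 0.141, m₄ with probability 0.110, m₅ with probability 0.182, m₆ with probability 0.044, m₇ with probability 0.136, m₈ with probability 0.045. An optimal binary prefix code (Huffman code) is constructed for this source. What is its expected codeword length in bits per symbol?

Repeatedly combine the two least-probable nodes; the expected code length is the sum of the merged weights.
merge 11/250 + 9/200 → 89/1000
merge 89/1000 + 11/100 → 199/1000
merge 17/125 + 69/500 → 137/500
merge 141/1000 + 91/500 → 323/1000
merge 199/1000 + 51/250 → 403/1000
merge 137/500 + 323/1000 → 597/1000
merge 403/1000 + 597/1000 → 1
L = 89/1000 + 199/1000 + 137/500 + 323/1000 + 403/1000 + 597/1000 + 1 = 577/200 = 2.885 bits/symbol.

2.885 bits/symbol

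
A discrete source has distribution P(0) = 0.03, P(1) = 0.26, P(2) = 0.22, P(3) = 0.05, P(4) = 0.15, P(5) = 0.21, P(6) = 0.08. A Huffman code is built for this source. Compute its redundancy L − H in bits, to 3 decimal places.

0.021 bits

Entropy H = −Σ p log₂ p ≈ 2.5286 bits.
Huffman merges: 3/100+1/20→2/25; 2/25+2/25→4/25; 3/20+4/25→31/100; 21/100+11/50→43/100; 13/50+31/100→57/100; 43/100+57/100→1. L = 51/20 ≈ 2.5500.
L − H = 2.5500 − 2.5286 = 0.021 bits.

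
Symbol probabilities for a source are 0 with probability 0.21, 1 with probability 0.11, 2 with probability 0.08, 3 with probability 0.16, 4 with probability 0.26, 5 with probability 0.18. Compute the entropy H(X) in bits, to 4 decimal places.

H = −Σ pᵢ log₂ pᵢ.
−0.21·log₂(0.21) = 0.4728
−0.11·log₂(0.11) = 0.3503
−0.08·log₂(0.08) = 0.2915
−0.16·log₂(0.16) = 0.4230
−0.26·log₂(0.26) = 0.5053
−0.18·log₂(0.18) = 0.4453
Sum ≈ 2.4882 → 2.4882 bits.

2.4882 bits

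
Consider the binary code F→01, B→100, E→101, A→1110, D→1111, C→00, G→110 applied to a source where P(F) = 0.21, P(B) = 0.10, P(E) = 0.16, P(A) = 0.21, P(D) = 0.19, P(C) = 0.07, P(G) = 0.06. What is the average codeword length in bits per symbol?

L̄ = Σ pᵢ·ℓᵢ = 0.21·2 + 0.10·3 + 0.16·3 + 0.21·4 + 0.19·4 + 0.07·2 + 0.06·3 = 3.12 bits/symbol.

3.12 bits/symbol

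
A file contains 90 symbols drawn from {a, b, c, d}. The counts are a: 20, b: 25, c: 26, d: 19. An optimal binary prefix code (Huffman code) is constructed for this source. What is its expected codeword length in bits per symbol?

Probabilities are the counts divided by 90.
Repeatedly combine the two least-probable nodes; the expected code length is the sum of the merged weights.
merge 19/90 + 2/9 → 13/30
merge 5/18 + 13/45 → 17/30
merge 13/30 + 17/30 → 1
L = 13/30 + 17/30 + 1 = 2 bits/symbol.

2 bits/symbol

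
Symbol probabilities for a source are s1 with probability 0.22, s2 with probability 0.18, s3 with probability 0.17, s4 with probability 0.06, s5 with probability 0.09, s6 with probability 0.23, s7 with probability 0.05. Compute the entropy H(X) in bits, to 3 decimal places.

2.620 bits

H = −Σ pᵢ log₂ pᵢ.
−0.22·log₂(0.22) = 0.4806
−0.18·log₂(0.18) = 0.4453
−0.17·log₂(0.17) = 0.4346
−0.06·log₂(0.06) = 0.2435
−0.09·log₂(0.09) = 0.3127
−0.23·log₂(0.23) = 0.4877
−0.05·log₂(0.05) = 0.2161
Sum ≈ 2.6204 → 2.620 bits.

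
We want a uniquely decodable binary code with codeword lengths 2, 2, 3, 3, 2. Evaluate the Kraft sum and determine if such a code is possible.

With common denominator 2^3 = 8: Σ 2^(−ℓᵢ) = 2/8 + 2/8 + 1/8 + 1/8 + 2/8 = 8/8 = 1.
Kraft's inequality requires Σ ≤ 1; here Σ = 1 ≤ 1, so such a prefix code exists.

1; yes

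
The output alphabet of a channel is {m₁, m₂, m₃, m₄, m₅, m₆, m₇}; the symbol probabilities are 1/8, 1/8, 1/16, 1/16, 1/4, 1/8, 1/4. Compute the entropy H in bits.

2.625 bits

Each probability is a power of 1/2, so log₂(1/p) is an integer.
H = Σ p·log₂(1/p) = 1/8·3 + 1/8·3 + 1/16·4 + 1/16·4 + 1/4·2 + 1/8·3 + 1/4·2 = 2.625 bits.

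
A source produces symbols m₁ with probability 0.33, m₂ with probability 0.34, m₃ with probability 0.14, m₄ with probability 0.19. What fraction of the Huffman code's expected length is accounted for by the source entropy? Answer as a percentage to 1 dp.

95.9%

Entropy H = −Σ p log₂ p ≈ 1.9093 bits.
Huffman merges: 7/50+19/100→33/100; 33/100+33/100→33/50; 17/50+33/50→1. L = 199/100 ≈ 1.9900.
Efficiency = H/L = 1.9093/1.9900 = 95.9%.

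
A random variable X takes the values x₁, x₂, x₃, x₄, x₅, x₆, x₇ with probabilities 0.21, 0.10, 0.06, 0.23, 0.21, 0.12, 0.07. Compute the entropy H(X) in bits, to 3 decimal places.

2.645 bits

H = −Σ pᵢ log₂ pᵢ.
−0.21·log₂(0.21) = 0.4728
−0.10·log₂(0.10) = 0.3322
−0.06·log₂(0.06) = 0.2435
−0.23·log₂(0.23) = 0.4877
−0.21·log₂(0.21) = 0.4728
−0.12·log₂(0.12) = 0.3671
−0.07·log₂(0.07) = 0.2686
Sum ≈ 2.6447 → 2.645 bits.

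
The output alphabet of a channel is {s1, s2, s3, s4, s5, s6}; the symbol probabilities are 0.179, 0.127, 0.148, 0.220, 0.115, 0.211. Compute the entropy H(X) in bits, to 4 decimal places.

H = −Σ pᵢ log₂ pᵢ.
−0.179·log₂(0.179) = 0.4443
−0.127·log₂(0.127) = 0.3781
−0.148·log₂(0.148) = 0.4079
−0.220·log₂(0.220) = 0.4806
−0.115·log₂(0.115) = 0.3588
−0.211·log₂(0.211) = 0.4736
Sum ≈ 2.5433 → 2.5433 bits.

2.5433 bits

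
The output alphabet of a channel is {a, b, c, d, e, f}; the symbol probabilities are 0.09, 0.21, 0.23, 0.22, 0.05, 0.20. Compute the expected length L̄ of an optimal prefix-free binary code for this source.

2.48 bits/symbol

Repeatedly combine the two least-probable nodes; the expected code length is the sum of the merged weights.
merge 1/20 + 9/100 → 7/50
merge 7/50 + 1/5 → 17/50
merge 21/100 + 11/50 → 43/100
merge 23/100 + 17/50 → 57/100
merge 43/100 + 57/100 → 1
L = 7/50 + 17/50 + 43/100 + 57/100 + 1 = 62/25 = 2.48 bits/symbol.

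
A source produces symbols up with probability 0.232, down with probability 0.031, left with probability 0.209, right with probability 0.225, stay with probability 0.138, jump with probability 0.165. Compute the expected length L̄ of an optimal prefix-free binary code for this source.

Repeatedly combine the two least-probable nodes; the expected code length is the sum of the merged weights.
merge 31/1000 + 69/500 → 169/1000
merge 33/200 + 169/1000 → 167/500
merge 209/1000 + 9/40 → 217/500
merge 29/125 + 167/500 → 283/500
merge 217/500 + 283/500 → 1
L = 169/1000 + 167/500 + 217/500 + 283/500 + 1 = 2503/1000 = 2.503 bits/symbol.

2.503 bits/symbol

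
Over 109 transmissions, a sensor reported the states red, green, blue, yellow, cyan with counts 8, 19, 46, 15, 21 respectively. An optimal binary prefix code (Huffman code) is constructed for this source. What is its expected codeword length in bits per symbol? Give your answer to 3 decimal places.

Probabilities are the counts divided by 109.
Repeatedly combine the two least-probable nodes; the expected code length is the sum of the merged weights.
merge 8/109 + 15/109 → 23/109
merge 19/109 + 21/109 → 40/109
merge 23/109 + 40/109 → 63/109
merge 46/109 + 63/109 → 1
L = 23/109 + 40/109 + 63/109 + 1 = 235/109 ≈ 2.156 bits/symbol.

2.156 bits/symbol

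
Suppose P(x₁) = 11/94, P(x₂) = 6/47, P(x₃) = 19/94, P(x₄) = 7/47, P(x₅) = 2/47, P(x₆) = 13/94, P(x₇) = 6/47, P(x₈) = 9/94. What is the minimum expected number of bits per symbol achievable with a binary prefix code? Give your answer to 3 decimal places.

Repeatedly combine the two least-probable nodes; the expected code length is the sum of the merged weights.
merge 2/47 + 9/94 → 13/94
merge 11/94 + 6/47 → 23/94
merge 6/47 + 13/94 → 25/94
merge 13/94 + 7/47 → 27/94
merge 19/94 + 23/94 → 21/47
merge 25/94 + 27/94 → 26/47
merge 21/47 + 26/47 → 1
L = 13/94 + 23/94 + 25/94 + 27/94 + 21/47 + 26/47 + 1 = 138/47 ≈ 2.936 bits/symbol.

2.936 bits/symbol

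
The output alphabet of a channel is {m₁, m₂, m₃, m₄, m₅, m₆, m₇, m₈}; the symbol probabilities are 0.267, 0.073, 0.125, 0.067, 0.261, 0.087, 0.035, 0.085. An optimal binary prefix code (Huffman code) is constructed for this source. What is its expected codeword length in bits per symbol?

Repeatedly combine the two least-probable nodes; the expected code length is the sum of the merged weights.
merge 7/200 + 67/1000 → 51/500
merge 73/1000 + 17/200 → 79/500
merge 87/1000 + 51/500 → 189/1000
merge 1/8 + 79/500 → 283/1000
merge 189/1000 + 261/1000 → 9/20
merge 267/1000 + 283/1000 → 11/20
merge 9/20 + 11/20 → 1
L = 51/500 + 79/500 + 189/1000 + 283/1000 + 9/20 + 11/20 + 1 = 683/250 = 2.732 bits/symbol.

2.732 bits/symbol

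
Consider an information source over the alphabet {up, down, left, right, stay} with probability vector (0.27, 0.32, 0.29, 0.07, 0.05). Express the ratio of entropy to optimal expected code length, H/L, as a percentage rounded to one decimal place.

96.2%

Entropy H = −Σ p log₂ p ≈ 2.0386 bits.
Huffman merges: 1/20+7/100→3/25; 3/25+27/100→39/100; 29/100+8/25→61/100; 39/100+61/100→1. L = 53/25 ≈ 2.1200.
Efficiency = H/L = 2.0386/2.1200 = 96.2%.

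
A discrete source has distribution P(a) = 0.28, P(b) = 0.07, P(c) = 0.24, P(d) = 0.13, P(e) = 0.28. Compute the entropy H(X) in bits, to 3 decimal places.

2.174 bits

H = −Σ pᵢ log₂ pᵢ.
−0.28·log₂(0.28) = 0.5142
−0.07·log₂(0.07) = 0.2686
−0.24·log₂(0.24) = 0.4941
−0.13·log₂(0.13) = 0.3826
−0.28·log₂(0.28) = 0.5142
Sum ≈ 2.1738 → 2.174 bits.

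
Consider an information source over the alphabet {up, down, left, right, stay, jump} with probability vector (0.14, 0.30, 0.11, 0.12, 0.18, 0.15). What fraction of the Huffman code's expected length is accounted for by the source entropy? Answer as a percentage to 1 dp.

98.9%

Entropy H = −Σ p log₂ p ≈ 2.4914 bits.
Huffman merges: 11/100+3/25→23/100; 7/50+3/20→29/100; 9/50+23/100→41/100; 29/100+3/10→59/100; 41/100+59/100→1. L = 63/25 ≈ 2.5200.
Efficiency = H/L = 2.4914/2.5200 = 98.9%.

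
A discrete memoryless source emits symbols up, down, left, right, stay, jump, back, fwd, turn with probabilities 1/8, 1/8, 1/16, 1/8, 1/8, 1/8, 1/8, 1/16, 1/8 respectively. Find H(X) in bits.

Each probability is a power of 1/2, so log₂(1/p) is an integer.
H = Σ p·log₂(1/p) = 1/8·3 + 1/8·3 + 1/16·4 + 1/8·3 + 1/8·3 + 1/8·3 + 1/8·3 + 1/16·4 + 1/8·3 = 3.125 bits.

3.125 bits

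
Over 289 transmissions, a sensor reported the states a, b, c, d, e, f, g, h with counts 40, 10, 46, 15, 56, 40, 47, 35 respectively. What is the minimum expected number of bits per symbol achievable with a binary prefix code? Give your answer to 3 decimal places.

Probabilities are the counts divided by 289.
Repeatedly combine the two least-probable nodes; the expected code length is the sum of the merged weights.
merge 10/289 + 15/289 → 25/289
merge 25/289 + 35/289 → 60/289
merge 40/289 + 40/289 → 80/289
merge 46/289 + 47/289 → 93/289
merge 56/289 + 60/289 → 116/289
merge 80/289 + 93/289 → 173/289
merge 116/289 + 173/289 → 1
L = 25/289 + 60/289 + 80/289 + 93/289 + 116/289 + 173/289 + 1 = 836/289 ≈ 2.893 bits/symbol.

2.893 bits/symbol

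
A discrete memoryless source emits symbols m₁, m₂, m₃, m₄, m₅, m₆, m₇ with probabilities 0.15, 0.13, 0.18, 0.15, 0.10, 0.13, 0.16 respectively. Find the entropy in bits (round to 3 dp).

2.787 bits

H = −Σ pᵢ log₂ pᵢ.
−0.15·log₂(0.15) = 0.4105
−0.13·log₂(0.13) = 0.3826
−0.18·log₂(0.18) = 0.4453
−0.15·log₂(0.15) = 0.4105
−0.10·log₂(0.10) = 0.3322
−0.13·log₂(0.13) = 0.3826
−0.16·log₂(0.16) = 0.4230
Sum ≈ 2.7869 → 2.787 bits.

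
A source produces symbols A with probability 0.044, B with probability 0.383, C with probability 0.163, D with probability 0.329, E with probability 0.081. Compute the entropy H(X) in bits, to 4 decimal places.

1.9765 bits

H = −Σ pᵢ log₂ pᵢ.
−0.044·log₂(0.044) = 0.1983
−0.383·log₂(0.383) = 0.5303
−0.163·log₂(0.163) = 0.4266
−0.329·log₂(0.329) = 0.5277
−0.081·log₂(0.081) = 0.2937
Sum ≈ 1.9765 → 1.9765 bits.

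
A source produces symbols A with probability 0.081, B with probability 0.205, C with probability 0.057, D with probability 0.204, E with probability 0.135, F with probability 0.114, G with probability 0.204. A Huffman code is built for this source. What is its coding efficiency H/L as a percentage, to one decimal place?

98.2%

Entropy H = −Σ p log₂ p ≈ 2.6808 bits.
Huffman merges: 57/1000+81/1000→69/500; 57/500+27/200→249/1000; 69/500+51/250→171/500; 51/250+41/200→409/1000; 249/1000+171/500→591/1000; 409/1000+591/1000→1. L = 2729/1000 ≈ 2.7290.
Efficiency = H/L = 2.6808/2.7290 = 98.2%.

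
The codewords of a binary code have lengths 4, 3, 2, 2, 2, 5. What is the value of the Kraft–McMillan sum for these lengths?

0.96875

With common denominator 2^5 = 32: Σ 2^(−ℓᵢ) = 2/32 + 4/32 + 8/32 + 8/32 + 8/32 + 1/32 = 31/32 = 0.96875.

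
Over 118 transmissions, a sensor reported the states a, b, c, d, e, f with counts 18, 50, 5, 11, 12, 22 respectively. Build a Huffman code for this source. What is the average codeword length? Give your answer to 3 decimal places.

Probabilities are the counts divided by 118.
Repeatedly combine the two least-probable nodes; the expected code length is the sum of the merged weights.
merge 5/118 + 11/118 → 8/59
merge 6/59 + 8/59 → 14/59
merge 9/59 + 11/59 → 20/59
merge 14/59 + 20/59 → 34/59
merge 25/59 + 34/59 → 1
L = 8/59 + 14/59 + 20/59 + 34/59 + 1 = 135/59 ≈ 2.288 bits/symbol.

2.288 bits/symbol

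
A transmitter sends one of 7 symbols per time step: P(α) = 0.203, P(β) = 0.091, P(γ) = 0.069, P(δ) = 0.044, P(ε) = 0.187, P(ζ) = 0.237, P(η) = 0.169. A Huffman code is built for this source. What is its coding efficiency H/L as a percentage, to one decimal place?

Entropy H = −Σ p log₂ p ≈ 2.6242 bits.
Huffman merges: 11/250+69/1000→113/1000; 91/1000+113/1000→51/250; 169/1000+187/1000→89/250; 203/1000+51/250→407/1000; 237/1000+89/250→593/1000; 407/1000+593/1000→1. L = 2673/1000 ≈ 2.6730.
Efficiency = H/L = 2.6242/2.6730 = 98.2%.

98.2%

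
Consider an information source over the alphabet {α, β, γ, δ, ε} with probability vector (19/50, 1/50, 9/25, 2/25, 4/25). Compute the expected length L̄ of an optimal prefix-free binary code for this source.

Repeatedly combine the two least-probable nodes; the expected code length is the sum of the merged weights.
merge 1/50 + 2/25 → 1/10
merge 1/10 + 4/25 → 13/50
merge 13/50 + 9/25 → 31/50
merge 19/50 + 31/50 → 1
L = 1/10 + 13/50 + 31/50 + 1 = 99/50 = 1.98 bits/symbol.

1.98 bits/symbol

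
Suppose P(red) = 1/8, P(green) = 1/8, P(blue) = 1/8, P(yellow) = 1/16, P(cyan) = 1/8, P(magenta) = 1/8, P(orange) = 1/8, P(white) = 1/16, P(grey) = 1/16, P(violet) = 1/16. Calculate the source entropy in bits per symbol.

Each probability is a power of 1/2, so log₂(1/p) is an integer.
H = Σ p·log₂(1/p) = 1/8·3 + 1/8·3 + 1/8·3 + 1/16·4 + 1/8·3 + 1/8·3 + 1/8·3 + 1/16·4 + 1/16·4 + 1/16·4 = 3.25 bits.

3.25 bits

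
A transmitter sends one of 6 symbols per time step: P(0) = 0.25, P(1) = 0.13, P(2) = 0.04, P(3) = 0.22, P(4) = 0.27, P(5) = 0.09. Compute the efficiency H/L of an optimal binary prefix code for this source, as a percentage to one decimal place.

99.2%

Entropy H = −Σ p log₂ p ≈ 2.3716 bits.
Huffman merges: 1/25+9/100→13/100; 13/100+13/100→13/50; 11/50+1/4→47/100; 13/50+27/100→53/100; 47/100+53/100→1. L = 239/100 ≈ 2.3900.
Efficiency = H/L = 2.3716/2.3900 = 99.2%.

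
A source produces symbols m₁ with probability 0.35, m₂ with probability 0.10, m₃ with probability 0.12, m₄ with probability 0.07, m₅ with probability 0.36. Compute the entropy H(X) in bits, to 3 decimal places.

2.029 bits

H = −Σ pᵢ log₂ pᵢ.
−0.35·log₂(0.35) = 0.5301
−0.10·log₂(0.10) = 0.3322
−0.12·log₂(0.12) = 0.3671
−0.07·log₂(0.07) = 0.2686
−0.36·log₂(0.36) = 0.5306
Sum ≈ 2.0285 → 2.029 bits.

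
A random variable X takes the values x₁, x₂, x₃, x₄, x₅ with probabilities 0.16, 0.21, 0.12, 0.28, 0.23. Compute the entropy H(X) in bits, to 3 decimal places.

2.265 bits

H = −Σ pᵢ log₂ pᵢ.
−0.16·log₂(0.16) = 0.4230
−0.21·log₂(0.21) = 0.4728
−0.12·log₂(0.12) = 0.3671
−0.28·log₂(0.28) = 0.5142
−0.23·log₂(0.23) = 0.4877
Sum ≈ 2.2648 → 2.265 bits.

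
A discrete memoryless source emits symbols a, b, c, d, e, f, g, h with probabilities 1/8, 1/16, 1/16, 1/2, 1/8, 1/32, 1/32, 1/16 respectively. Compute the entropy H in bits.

2.3125 bits

Each probability is a power of 1/2, so log₂(1/p) is an integer.
H = Σ p·log₂(1/p) = 1/8·3 + 1/16·4 + 1/16·4 + 1/2·1 + 1/8·3 + 1/32·5 + 1/32·5 + 1/16·4 = 2.3125 bits.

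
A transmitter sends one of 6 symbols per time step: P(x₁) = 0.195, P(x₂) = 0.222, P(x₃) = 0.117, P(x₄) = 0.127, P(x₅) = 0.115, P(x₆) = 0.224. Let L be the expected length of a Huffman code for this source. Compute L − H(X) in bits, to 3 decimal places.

0.029 bits

Entropy H = −Σ p log₂ p ≈ 2.5245 bits.
Huffman merges: 23/200+117/1000→29/125; 127/1000+39/200→161/500; 111/500+28/125→223/500; 29/125+161/500→277/500; 223/500+277/500→1. L = 1277/500 ≈ 2.5540.
L − H = 2.5540 − 2.5245 = 0.029 bits.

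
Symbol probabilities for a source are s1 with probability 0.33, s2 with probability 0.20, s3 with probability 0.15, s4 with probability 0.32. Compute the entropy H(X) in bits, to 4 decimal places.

1.9288 bits

H = −Σ pᵢ log₂ pᵢ.
−0.33·log₂(0.33) = 0.5278
−0.20·log₂(0.20) = 0.4644
−0.15·log₂(0.15) = 0.4105
−0.32·log₂(0.32) = 0.5260
Sum ≈ 1.9288 → 1.9288 bits.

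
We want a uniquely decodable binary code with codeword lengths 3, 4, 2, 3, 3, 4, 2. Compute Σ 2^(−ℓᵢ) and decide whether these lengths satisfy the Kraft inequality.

1; yes

With common denominator 2^4 = 16: Σ 2^(−ℓᵢ) = 2/16 + 1/16 + 4/16 + 2/16 + 2/16 + 1/16 + 4/16 = 16/16 = 1.
Kraft's inequality requires Σ ≤ 1; here Σ = 1 ≤ 1, so such a prefix code exists.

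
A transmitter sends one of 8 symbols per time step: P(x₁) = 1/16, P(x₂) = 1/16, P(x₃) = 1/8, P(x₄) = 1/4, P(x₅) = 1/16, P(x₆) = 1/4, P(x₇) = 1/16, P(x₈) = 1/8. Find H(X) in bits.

2.75 bits

Each probability is a power of 1/2, so log₂(1/p) is an integer.
H = Σ p·log₂(1/p) = 1/16·4 + 1/16·4 + 1/8·3 + 1/4·2 + 1/16·4 + 1/4·2 + 1/16·4 + 1/8·3 = 2.75 bits.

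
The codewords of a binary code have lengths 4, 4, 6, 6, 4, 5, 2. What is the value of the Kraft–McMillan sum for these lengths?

With common denominator 2^6 = 64: Σ 2^(−ℓᵢ) = 4/64 + 4/64 + 1/64 + 1/64 + 4/64 + 2/64 + 16/64 = 32/64 = 0.5.

0.5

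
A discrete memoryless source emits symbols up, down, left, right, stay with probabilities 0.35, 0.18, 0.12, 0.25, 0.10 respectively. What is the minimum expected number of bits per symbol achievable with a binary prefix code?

2.22 bits/symbol

Repeatedly combine the two least-probable nodes; the expected code length is the sum of the merged weights.
merge 1/10 + 3/25 → 11/50
merge 9/50 + 11/50 → 2/5
merge 1/4 + 7/20 → 3/5
merge 2/5 + 3/5 → 1
L = 11/50 + 2/5 + 3/5 + 1 = 111/50 = 2.22 bits/symbol.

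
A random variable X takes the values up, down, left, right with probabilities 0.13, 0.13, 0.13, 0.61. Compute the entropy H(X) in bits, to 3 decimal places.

1.583 bits

H = −Σ pᵢ log₂ pᵢ.
−0.13·log₂(0.13) = 0.3826
−0.13·log₂(0.13) = 0.3826
−0.13·log₂(0.13) = 0.3826
−0.61·log₂(0.61) = 0.4350
Sum ≈ 1.5829 → 1.583 bits.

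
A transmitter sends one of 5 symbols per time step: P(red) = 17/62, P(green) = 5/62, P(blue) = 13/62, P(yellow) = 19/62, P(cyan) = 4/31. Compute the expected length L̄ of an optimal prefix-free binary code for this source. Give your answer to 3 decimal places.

2.210 bits/symbol

Repeatedly combine the two least-probable nodes; the expected code length is the sum of the merged weights.
merge 5/62 + 4/31 → 13/62
merge 13/62 + 13/62 → 13/31
merge 17/62 + 19/62 → 18/31
merge 13/31 + 18/31 → 1
L = 13/62 + 13/31 + 18/31 + 1 = 137/62 ≈ 2.210 bits/symbol.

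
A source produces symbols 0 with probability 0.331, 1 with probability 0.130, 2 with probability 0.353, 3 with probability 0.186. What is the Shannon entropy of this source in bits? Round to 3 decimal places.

1.892 bits

H = −Σ pᵢ log₂ pᵢ.
−0.331·log₂(0.331) = 0.5280
−0.130·log₂(0.130) = 0.3826
−0.353·log₂(0.353) = 0.5303
−0.186·log₂(0.186) = 0.4514
Sum ≈ 1.8923 → 1.892 bits.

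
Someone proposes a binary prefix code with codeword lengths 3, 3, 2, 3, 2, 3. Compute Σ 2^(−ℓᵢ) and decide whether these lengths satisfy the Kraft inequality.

1; yes

With common denominator 2^3 = 8: Σ 2^(−ℓᵢ) = 1/8 + 1/8 + 2/8 + 1/8 + 2/8 + 1/8 = 8/8 = 1.
Kraft's inequality requires Σ ≤ 1; here Σ = 1 ≤ 1, so such a prefix code exists.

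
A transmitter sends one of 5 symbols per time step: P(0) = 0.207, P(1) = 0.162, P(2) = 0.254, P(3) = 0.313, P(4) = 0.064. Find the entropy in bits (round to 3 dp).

2.176 bits

H = −Σ pᵢ log₂ pᵢ.
−0.207·log₂(0.207) = 0.4704
−0.162·log₂(0.162) = 0.4254
−0.254·log₂(0.254) = 0.5022
−0.313·log₂(0.313) = 0.5245
−0.064·log₂(0.064) = 0.2538
Sum ≈ 2.1763 → 2.176 bits.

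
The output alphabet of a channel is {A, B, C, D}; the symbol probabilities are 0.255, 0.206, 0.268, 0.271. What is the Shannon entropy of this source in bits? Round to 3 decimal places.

H = −Σ pᵢ log₂ pᵢ.
−0.255·log₂(0.255) = 0.5027
−0.206·log₂(0.206) = 0.4695
−0.268·log₂(0.268) = 0.5091
−0.271·log₂(0.271) = 0.5105
Sum ≈ 1.9918 → 1.992 bits.

1.992 bits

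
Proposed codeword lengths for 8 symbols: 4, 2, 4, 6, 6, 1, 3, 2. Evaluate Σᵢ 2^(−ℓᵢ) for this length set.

With common denominator 2^6 = 64: Σ 2^(−ℓᵢ) = 4/64 + 16/64 + 4/64 + 1/64 + 1/64 + 32/64 + 8/64 + 16/64 = 82/64 = 1.28125.

1.28125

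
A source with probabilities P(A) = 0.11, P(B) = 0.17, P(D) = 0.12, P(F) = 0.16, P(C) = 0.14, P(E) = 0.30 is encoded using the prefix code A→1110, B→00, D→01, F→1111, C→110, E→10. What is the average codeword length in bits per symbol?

2.68 bits/symbol

L̄ = Σ pᵢ·ℓᵢ = 0.11·4 + 0.17·2 + 0.12·2 + 0.16·4 + 0.14·3 + 0.30·2 = 2.68 bits/symbol.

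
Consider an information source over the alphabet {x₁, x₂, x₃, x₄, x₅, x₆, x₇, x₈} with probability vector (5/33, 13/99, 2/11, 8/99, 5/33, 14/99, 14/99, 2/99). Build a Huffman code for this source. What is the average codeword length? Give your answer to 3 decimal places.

Repeatedly combine the two least-probable nodes; the expected code length is the sum of the merged weights.
merge 2/99 + 8/99 → 10/99
merge 10/99 + 13/99 → 23/99
merge 14/99 + 14/99 → 28/99
merge 5/33 + 5/33 → 10/33
merge 2/11 + 23/99 → 41/99
merge 28/99 + 10/33 → 58/99
merge 41/99 + 58/99 → 1
L = 10/99 + 23/99 + 28/99 + 10/33 + 41/99 + 58/99 + 1 = 289/99 ≈ 2.919 bits/symbol.

2.919 bits/symbol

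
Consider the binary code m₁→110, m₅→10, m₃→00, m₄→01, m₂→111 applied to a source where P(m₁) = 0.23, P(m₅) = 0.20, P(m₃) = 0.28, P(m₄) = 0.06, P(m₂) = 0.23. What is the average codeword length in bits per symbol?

2.46 bits/symbol

L̄ = Σ pᵢ·ℓᵢ = 0.23·3 + 0.20·2 + 0.28·2 + 0.06·2 + 0.23·3 = 2.46 bits/symbol.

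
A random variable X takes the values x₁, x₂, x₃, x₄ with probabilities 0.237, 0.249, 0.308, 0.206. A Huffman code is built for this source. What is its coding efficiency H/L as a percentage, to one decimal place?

99.2%

Entropy H = −Σ p log₂ p ≈ 1.9845 bits.
Huffman merges: 103/500+237/1000→443/1000; 249/1000+77/250→557/1000; 443/1000+557/1000→1. L = 2 ≈ 2.0000.
Efficiency = H/L = 1.9845/2.0000 = 99.2%.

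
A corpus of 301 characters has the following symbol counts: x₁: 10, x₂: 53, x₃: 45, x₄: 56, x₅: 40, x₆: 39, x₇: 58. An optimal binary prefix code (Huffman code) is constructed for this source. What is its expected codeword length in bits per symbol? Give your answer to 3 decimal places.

Probabilities are the counts divided by 301.
Repeatedly combine the two least-probable nodes; the expected code length is the sum of the merged weights.
merge 10/301 + 39/301 → 7/43
merge 40/301 + 45/301 → 85/301
merge 7/43 + 53/301 → 102/301
merge 8/43 + 58/301 → 114/301
merge 85/301 + 102/301 → 187/301
merge 114/301 + 187/301 → 1
L = 7/43 + 85/301 + 102/301 + 114/301 + 187/301 + 1 = 838/301 ≈ 2.784 bits/symbol.

2.784 bits/symbol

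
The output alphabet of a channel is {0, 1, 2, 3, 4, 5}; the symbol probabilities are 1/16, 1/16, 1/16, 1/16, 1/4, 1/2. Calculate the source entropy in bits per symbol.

Each probability is a power of 1/2, so log₂(1/p) is an integer.
H = Σ p·log₂(1/p) = 1/16·4 + 1/16·4 + 1/16·4 + 1/16·4 + 1/4·2 + 1/2·1 = 2 bits.

2 bits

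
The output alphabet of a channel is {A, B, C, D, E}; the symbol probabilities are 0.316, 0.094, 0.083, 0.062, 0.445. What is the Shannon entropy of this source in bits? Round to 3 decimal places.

1.912 bits

H = −Σ pᵢ log₂ pᵢ.
−0.316·log₂(0.316) = 0.5252
−0.094·log₂(0.094) = 0.3207
−0.083·log₂(0.083) = 0.2980
−0.062·log₂(0.062) = 0.2487
−0.445·log₂(0.445) = 0.5198
Sum ≈ 1.9124 → 1.912 bits.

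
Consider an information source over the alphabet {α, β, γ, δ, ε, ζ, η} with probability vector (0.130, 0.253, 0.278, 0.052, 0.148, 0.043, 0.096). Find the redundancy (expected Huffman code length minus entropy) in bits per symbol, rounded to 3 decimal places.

Entropy H = −Σ p log₂ p ≈ 2.5472 bits.
Huffman merges: 43/1000+13/250→19/200; 19/200+12/125→191/1000; 13/100+37/250→139/500; 191/1000+253/1000→111/250; 139/500+139/500→139/250; 111/250+139/250→1. L = 641/250 ≈ 2.5640.
L − H = 2.5640 − 2.5472 = 0.017 bits.

0.017 bits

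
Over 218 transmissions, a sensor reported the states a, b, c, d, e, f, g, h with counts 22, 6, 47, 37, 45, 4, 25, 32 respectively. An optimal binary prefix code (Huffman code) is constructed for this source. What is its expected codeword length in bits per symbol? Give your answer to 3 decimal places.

2.771 bits/symbol

Probabilities are the counts divided by 218.
Repeatedly combine the two least-probable nodes; the expected code length is the sum of the merged weights.
merge 2/109 + 3/109 → 5/109
merge 5/109 + 11/109 → 16/109
merge 25/218 + 16/109 → 57/218
merge 16/109 + 37/218 → 69/218
merge 45/218 + 47/218 → 46/109
merge 57/218 + 69/218 → 63/109
merge 46/109 + 63/109 → 1
L = 5/109 + 16/109 + 57/218 + 69/218 + 46/109 + 63/109 + 1 = 302/109 ≈ 2.771 bits/symbol.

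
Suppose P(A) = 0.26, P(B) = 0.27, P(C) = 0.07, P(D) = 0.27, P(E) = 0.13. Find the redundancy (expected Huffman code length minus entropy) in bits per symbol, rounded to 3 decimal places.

0.023 bits

Entropy H = −Σ p log₂ p ≈ 2.1765 bits.
Huffman merges: 7/100+13/100→1/5; 1/5+13/50→23/50; 27/100+27/100→27/50; 23/50+27/50→1. L = 11/5 ≈ 2.2000.
L − H = 2.2000 − 2.1765 = 0.023 bits.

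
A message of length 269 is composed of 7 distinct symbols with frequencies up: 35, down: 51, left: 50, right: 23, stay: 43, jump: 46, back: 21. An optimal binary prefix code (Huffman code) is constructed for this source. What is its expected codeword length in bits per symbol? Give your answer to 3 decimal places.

Probabilities are the counts divided by 269.
Repeatedly combine the two least-probable nodes; the expected code length is the sum of the merged weights.
merge 21/269 + 23/269 → 44/269
merge 35/269 + 43/269 → 78/269
merge 44/269 + 46/269 → 90/269
merge 50/269 + 51/269 → 101/269
merge 78/269 + 90/269 → 168/269
merge 101/269 + 168/269 → 1
L = 44/269 + 78/269 + 90/269 + 101/269 + 168/269 + 1 = 750/269 ≈ 2.788 bits/symbol.

2.788 bits/symbol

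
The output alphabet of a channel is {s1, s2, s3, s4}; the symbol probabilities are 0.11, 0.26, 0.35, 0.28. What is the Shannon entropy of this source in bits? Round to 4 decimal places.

H = −Σ pᵢ log₂ pᵢ.
−0.11·log₂(0.11) = 0.3503
−0.26·log₂(0.26) = 0.5053
−0.35·log₂(0.35) = 0.5301
−0.28·log₂(0.28) = 0.5142
Sum ≈ 1.8999 → 1.8999 bits.

1.8999 bits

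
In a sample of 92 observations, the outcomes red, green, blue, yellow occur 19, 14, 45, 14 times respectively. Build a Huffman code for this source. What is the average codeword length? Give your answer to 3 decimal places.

1.815 bits/symbol

Probabilities are the counts divided by 92.
Repeatedly combine the two least-probable nodes; the expected code length is the sum of the merged weights.
merge 7/46 + 7/46 → 7/23
merge 19/92 + 7/23 → 47/92
merge 45/92 + 47/92 → 1
L = 7/23 + 47/92 + 1 = 167/92 ≈ 1.815 bits/symbol.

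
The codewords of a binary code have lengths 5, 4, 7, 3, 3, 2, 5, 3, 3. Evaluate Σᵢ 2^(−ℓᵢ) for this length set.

With common denominator 2^7 = 128: Σ 2^(−ℓᵢ) = 4/128 + 8/128 + 1/128 + 16/128 + 16/128 + 32/128 + 4/128 + 16/128 + 16/128 = 113/128 = 0.8828125.

0.8828125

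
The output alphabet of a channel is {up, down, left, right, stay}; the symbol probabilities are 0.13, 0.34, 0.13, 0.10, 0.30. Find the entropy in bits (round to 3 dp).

H = −Σ pᵢ log₂ pᵢ.
−0.13·log₂(0.13) = 0.3826
−0.34·log₂(0.34) = 0.5292
−0.13·log₂(0.13) = 0.3826
−0.10·log₂(0.10) = 0.3322
−0.30·log₂(0.30) = 0.5211
Sum ≈ 2.1477 → 2.148 bits.

2.148 bits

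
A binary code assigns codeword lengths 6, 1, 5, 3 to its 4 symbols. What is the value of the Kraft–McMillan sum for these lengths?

With common denominator 2^6 = 64: Σ 2^(−ℓᵢ) = 1/64 + 32/64 + 2/64 + 8/64 = 43/64 = 0.671875.

0.671875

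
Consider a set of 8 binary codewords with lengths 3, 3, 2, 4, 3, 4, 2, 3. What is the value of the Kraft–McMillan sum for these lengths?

With common denominator 2^4 = 16: Σ 2^(−ℓᵢ) = 2/16 + 2/16 + 4/16 + 1/16 + 2/16 + 1/16 + 4/16 + 2/16 = 18/16 = 1.125.

1.125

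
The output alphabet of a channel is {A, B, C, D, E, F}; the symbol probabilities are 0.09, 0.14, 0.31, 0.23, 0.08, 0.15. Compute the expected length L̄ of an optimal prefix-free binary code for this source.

2.46 bits/symbol

Repeatedly combine the two least-probable nodes; the expected code length is the sum of the merged weights.
merge 2/25 + 9/100 → 17/100
merge 7/50 + 3/20 → 29/100
merge 17/100 + 23/100 → 2/5
merge 29/100 + 31/100 → 3/5
merge 2/5 + 3/5 → 1
L = 17/100 + 29/100 + 2/5 + 3/5 + 1 = 123/50 = 2.46 bits/symbol.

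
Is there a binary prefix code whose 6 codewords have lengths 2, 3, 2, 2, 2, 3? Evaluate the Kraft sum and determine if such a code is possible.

With common denominator 2^3 = 8: Σ 2^(−ℓᵢ) = 2/8 + 1/8 + 2/8 + 2/8 + 2/8 + 1/8 = 10/8 = 1.25.
Kraft's inequality requires Σ ≤ 1; here Σ = 1.25 > 1, so no such prefix code exists.

1.25; no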